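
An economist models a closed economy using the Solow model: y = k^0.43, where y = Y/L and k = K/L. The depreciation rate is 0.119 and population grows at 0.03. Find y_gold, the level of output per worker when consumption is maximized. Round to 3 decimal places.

The effective depreciation rate is n + δ = 0.03 + 0.119 = 0.149.
Setting f'(k) = n+δ gives 0.43·k^(0.43−1) = 0.149, hence k_gold = (0.43/0.149)^(1/0.57) ≈ 6.4197.
Output: y_gold = k_gold^0.43 = 6.4197^0.43 ≈ 2.2245.

y_gold ≈ 2.224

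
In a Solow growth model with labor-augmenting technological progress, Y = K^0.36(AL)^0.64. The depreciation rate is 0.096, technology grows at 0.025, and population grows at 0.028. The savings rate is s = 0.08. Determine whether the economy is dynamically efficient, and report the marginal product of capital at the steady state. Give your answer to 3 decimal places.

Capital per effective worker breaks even when investment replaces (n + g + δ)·k; here n + g + δ = 0.149.
Steady-state k*: s·k^0.36 = 0.149·k gives k* = (0.08/0.149)^(1/0.64) ≈ 0.3784.
MPK = 0.36·0.3784^(-0.64) ≈ 0.6705.
MPK > n+g+δ = 0.149, so the economy is dynamically efficient (under-saving).

dynamically efficient; MPK ≈ 0.670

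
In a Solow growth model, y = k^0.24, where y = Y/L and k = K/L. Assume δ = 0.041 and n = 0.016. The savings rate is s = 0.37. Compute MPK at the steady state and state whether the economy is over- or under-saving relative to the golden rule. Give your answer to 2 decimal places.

Capital per worker breaks even when investment replaces (n + δ)·k; here n + δ = 0.057.
Steady-state k*: s·k^0.24 = 0.057·k gives k* = (0.37/0.057)^(1/0.76) ≈ 11.7179.
MPK = 0.24·11.7179^(-0.76) ≈ 0.0370.
MPK < n+δ = 0.057, so the economy is dynamically inefficient (over-saving).

over-saving; MPK ≈ 0.04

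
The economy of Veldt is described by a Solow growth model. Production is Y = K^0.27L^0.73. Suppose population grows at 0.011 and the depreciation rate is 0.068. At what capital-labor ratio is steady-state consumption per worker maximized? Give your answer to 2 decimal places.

k_gold ≈ 5.38

Capital per worker breaks even when investment replaces (n + δ)·k; here n + δ = 0.079.
Setting f'(k) = n+δ gives 0.27·k^(0.27−1) = 0.079, hence k_gold = (0.27/0.079)^(1/0.73) ≈ 5.3845.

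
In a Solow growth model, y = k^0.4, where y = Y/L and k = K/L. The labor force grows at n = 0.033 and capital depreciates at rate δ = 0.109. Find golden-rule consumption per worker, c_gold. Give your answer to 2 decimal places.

c_gold ≈ 1.20

Break-even investment rate: n + δ = 0.033 + 0.109 = 0.142.
At the golden rule the marginal product of capital equals n+δ: 0.4·k^(0.4−1) = 0.142. Solving, k_gold = (0.4/0.142)^(1/0.6) ≈ 5.6185.
y_gold = 5.6185^0.4 ≈ 1.9946.
c_gold = y_gold − (n+δ)·k_gold = 1.9946 − 0.142·5.6185 ≈ 1.1967.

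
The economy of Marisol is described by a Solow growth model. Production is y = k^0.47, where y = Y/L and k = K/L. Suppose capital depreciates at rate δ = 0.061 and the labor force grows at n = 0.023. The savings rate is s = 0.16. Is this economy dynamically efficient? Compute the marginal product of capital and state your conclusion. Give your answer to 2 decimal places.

dynamically efficient; MPK ≈ 0.25

The effective depreciation rate is n + δ = 0.023 + 0.061 = 0.084.
Steady-state k*: s·k^0.47 = 0.084·k gives k* = (0.16/0.084)^(1/0.53) ≈ 3.3729.
MPK = 0.47·3.3729^(-0.53) ≈ 0.2467.
MPK > n+δ = 0.084, so the economy is dynamically efficient (under-saving).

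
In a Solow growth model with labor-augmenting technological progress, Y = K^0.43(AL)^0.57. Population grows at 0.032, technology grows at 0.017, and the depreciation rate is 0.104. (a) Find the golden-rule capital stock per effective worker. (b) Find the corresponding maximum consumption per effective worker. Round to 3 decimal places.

n + g + δ = 0.032 + 0.017 + 0.104 = 0.153.
At the golden rule the marginal product of capital equals n+g+δ: 0.43·k^(0.43−1) = 0.153. Solving, k_gold = (0.43/0.153)^(1/0.57) ≈ 6.1281.
y_gold = 6.1281^0.43 ≈ 2.1805; c_gold = y_gold − 0.153·k_gold ≈ 1.2429.

(a) k_gold ≈ 6.128; (b) c_gold ≈ 1.243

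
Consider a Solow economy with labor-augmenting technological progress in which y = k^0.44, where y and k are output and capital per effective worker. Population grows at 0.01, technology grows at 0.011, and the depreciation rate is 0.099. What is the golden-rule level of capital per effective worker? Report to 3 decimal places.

The effective depreciation rate is n + g + δ = 0.01 + 0.011 + 0.099 = 0.12.
Maximizing c = f(k) − (n+g+δ)·k gives f'(k) = n+g+δ, i.e. 0.44·k^(0.44−1) = 0.12, so k_gold = (0.44/0.12)^(1/0.56) ≈ 10.1772.

k_gold ≈ 10.177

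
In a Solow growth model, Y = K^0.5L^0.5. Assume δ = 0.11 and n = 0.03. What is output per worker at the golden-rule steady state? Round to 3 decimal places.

y_gold ≈ 3.571

Capital per worker breaks even when investment replaces (n + δ)·k; here n + δ = 0.14.
Golden rule sets MPK = n+δ: 0.5·k^(0.5−1) = 0.14, so k_gold = (0.5/0.14)^(1/0.5) ≈ 12.7551.
Output: y_gold = k_gold^0.5 = 12.7551^0.5 ≈ 3.5714.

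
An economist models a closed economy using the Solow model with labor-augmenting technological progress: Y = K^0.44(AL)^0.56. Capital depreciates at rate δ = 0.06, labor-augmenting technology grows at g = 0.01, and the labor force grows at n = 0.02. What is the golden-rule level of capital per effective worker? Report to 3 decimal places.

k_gold ≈ 17.011

n + g + δ = 0.02 + 0.01 + 0.06 = 0.09.
Maximizing c = f(k) − (n+g+δ)·k gives f'(k) = n+g+δ, i.e. 0.44·k^(0.44−1) = 0.09, so k_gold = (0.44/0.09)^(1/0.56) ≈ 17.0111.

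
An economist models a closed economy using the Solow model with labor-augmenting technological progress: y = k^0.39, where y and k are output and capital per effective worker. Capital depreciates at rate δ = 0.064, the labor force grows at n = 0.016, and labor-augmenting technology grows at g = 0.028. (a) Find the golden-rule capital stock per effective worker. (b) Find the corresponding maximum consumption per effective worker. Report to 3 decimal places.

(a) k_gold ≈ 8.207; (b) c_gold ≈ 1.386

Capital per effective worker breaks even when investment replaces (n + g + δ)·k; here n + g + δ = 0.108.
Setting f'(k) = n+g+δ gives 0.39·k^(0.39−1) = 0.108, hence k_gold = (0.39/0.108)^(1/0.61) ≈ 8.2066.
y_gold = 8.2066^0.39 ≈ 2.2726; c_gold = y_gold − 0.108·k_gold ≈ 1.3863.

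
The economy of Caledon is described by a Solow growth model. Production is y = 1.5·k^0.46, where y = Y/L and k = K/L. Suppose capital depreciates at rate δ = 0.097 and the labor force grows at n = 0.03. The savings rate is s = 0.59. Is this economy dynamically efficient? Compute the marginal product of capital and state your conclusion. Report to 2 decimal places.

Break-even investment rate: n + δ = 0.03 + 0.097 = 0.127.
Steady-state k*: s·A·k^0.46 = 0.127·k gives k* = (0.59·1.5/0.127)^(1/0.54) ≈ 36.4225.
MPK = 0.46·1.5·36.4225^(-0.54) ≈ 0.0990.
MPK < n+δ = 0.127, so the economy is dynamically inefficient (over-saving).

dynamically inefficient; MPK ≈ 0.10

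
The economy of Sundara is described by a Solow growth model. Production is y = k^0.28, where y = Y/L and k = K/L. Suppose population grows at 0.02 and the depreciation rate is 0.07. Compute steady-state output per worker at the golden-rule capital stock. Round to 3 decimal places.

y_gold ≈ 1.555

Break-even investment rate: n + δ = 0.02 + 0.07 = 0.09.
Setting f'(k) = n+δ gives 0.28·k^(0.28−1) = 0.09, hence k_gold = (0.28/0.09)^(1/0.72) ≈ 4.8373.
Output: y_gold = k_gold^0.28 = 4.8373^0.28 ≈ 1.5549.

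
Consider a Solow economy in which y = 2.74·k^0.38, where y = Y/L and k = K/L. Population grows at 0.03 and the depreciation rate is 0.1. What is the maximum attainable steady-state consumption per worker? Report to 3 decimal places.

Capital per worker breaks even when investment replaces (n + δ)·k; here n + δ = 0.13.
Golden rule sets MPK = n+δ: 0.38·2.74·k^(0.38−1) = 0.13, so k_gold = (0.38·2.74/0.13)^(1/0.62) ≈ 28.6685.
y_gold = 2.74·28.6685^0.38 ≈ 9.8076.
c_gold = y_gold − (n+δ)·k_gold = 9.8076 − 0.13·28.6685 ≈ 6.0807.

c_gold ≈ 6.081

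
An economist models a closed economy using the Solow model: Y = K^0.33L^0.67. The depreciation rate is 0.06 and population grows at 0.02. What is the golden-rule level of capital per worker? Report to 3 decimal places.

k_gold ≈ 8.290

The effective depreciation rate is n + δ = 0.02 + 0.06 = 0.08.
Setting f'(k) = n+δ gives 0.33·k^(0.33−1) = 0.08, hence k_gold = (0.33/0.08)^(1/0.67) ≈ 8.2898.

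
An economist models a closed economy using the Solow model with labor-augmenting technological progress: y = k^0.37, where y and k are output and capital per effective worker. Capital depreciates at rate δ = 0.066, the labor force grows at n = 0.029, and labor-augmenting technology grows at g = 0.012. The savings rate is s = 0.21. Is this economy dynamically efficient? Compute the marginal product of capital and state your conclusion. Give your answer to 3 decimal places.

dynamically efficient; MPK ≈ 0.189

Capital per effective worker breaks even when investment replaces (n + g + δ)·k; here n + g + δ = 0.107.
Steady-state k*: s·k^0.37 = 0.107·k gives k* = (0.21/0.107)^(1/0.63) ≈ 2.9162.
MPK = 0.37·2.9162^(-0.63) ≈ 0.1885.
MPK > n+g+δ = 0.107, so the economy is dynamically efficient (under-saving).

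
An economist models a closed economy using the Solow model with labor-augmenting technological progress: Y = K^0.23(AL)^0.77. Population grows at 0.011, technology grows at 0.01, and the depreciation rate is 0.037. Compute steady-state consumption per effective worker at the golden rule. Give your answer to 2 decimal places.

Capital per effective worker breaks even when investment replaces (n + g + δ)·k; here n + g + δ = 0.058.
Golden rule sets MPK = n+g+δ: 0.23·k^(0.23−1) = 0.058, so k_gold = (0.23/0.058)^(1/0.77) ≈ 5.9843.
y_gold = 5.9843^0.23 ≈ 1.5091.
c_gold = y_gold − (n+g+δ)·k_gold = 1.5091 − 0.058·5.9843 ≈ 1.1620.

c_gold ≈ 1.16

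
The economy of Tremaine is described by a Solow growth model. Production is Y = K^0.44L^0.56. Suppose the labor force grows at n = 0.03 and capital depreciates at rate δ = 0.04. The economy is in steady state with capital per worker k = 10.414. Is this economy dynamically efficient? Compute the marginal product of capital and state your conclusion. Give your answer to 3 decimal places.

dynamically efficient; MPK ≈ 0.118

Capital per worker breaks even when investment replaces (n + δ)·k; here n + δ = 0.07.
MPK = 0.44·k^(0.44−1) = 0.44·10.414^(-0.56) ≈ 0.1185.
MPK > 0.07, so the economy is dynamically efficient (under-saving).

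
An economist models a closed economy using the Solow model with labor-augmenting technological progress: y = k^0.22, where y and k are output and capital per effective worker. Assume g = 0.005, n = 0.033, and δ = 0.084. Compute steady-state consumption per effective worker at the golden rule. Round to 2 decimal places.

n + g + δ = 0.033 + 0.005 + 0.084 = 0.122.
Golden rule sets MPK = n+g+δ: 0.22·k^(0.22−1) = 0.122, so k_gold = (0.22/0.122)^(1/0.78) ≈ 2.1295.
y_gold = 2.1295^0.22 ≈ 1.1809.
c_gold = y_gold − (n+g+δ)·k_gold = 1.1809 − 0.122·2.1295 ≈ 0.9211.

c_gold ≈ 0.92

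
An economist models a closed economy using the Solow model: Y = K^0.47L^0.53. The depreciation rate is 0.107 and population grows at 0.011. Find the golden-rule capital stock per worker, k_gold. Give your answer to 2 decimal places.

n + δ = 0.011 + 0.107 = 0.118.
Golden rule sets MPK = n+δ: 0.47·k^(0.47−1) = 0.118, so k_gold = (0.47/0.118)^(1/0.53) ≈ 13.5670.

k_gold ≈ 13.57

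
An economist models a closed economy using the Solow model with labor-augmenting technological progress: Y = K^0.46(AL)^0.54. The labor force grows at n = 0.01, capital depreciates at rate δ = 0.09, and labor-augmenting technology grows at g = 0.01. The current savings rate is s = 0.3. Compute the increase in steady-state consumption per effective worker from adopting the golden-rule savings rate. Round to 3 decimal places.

Δc ≈ 0.181

Capital per effective worker breaks even when investment replaces (n + g + δ)·k; here n + g + δ = 0.11.
Current steady state (s = 0.3): k* = (0.3/0.11)^(1/0.54) ≈ 6.4107, y* = 6.4107^0.46 ≈ 2.3506, c* = (1−0.3)·2.3506 ≈ 1.6454.
Maximizing c = f(k) − (n+g+δ)·k gives f'(k) = n+g+δ, i.e. 0.46·k^(0.46−1) = 0.11, so k_gold = (0.46/0.11)^(1/0.54) ≈ 14.1474.
y_gold = 14.1474^0.46 ≈ 3.3831, c_gold = y_gold − 0.11·k_gold ≈ 1.8269.
Gain: Δc = 1.8269 − 1.6454 ≈ 0.1814.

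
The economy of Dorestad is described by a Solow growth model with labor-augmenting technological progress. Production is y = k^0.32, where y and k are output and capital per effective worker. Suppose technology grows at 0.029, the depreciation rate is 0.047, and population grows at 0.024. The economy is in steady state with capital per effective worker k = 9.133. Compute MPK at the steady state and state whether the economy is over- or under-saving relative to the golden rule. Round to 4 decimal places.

The effective depreciation rate is n + g + δ = 0.024 + 0.029 + 0.047 = 0.1.
MPK = 0.32·k^(0.32−1) = 0.32·9.133^(-0.68) ≈ 0.0711.
MPK < 0.1, so the economy is dynamically inefficient (over-saving).

over-saving; MPK ≈ 0.0711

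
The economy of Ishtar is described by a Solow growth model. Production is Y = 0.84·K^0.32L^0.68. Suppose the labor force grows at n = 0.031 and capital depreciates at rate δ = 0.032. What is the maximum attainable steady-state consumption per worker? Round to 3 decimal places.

c_gold ≈ 1.131

Capital per worker breaks even when investment replaces (n + δ)·k; here n + δ = 0.063.
Maximizing c = f(k) − (n+δ)·k gives f'(k) = n+δ, i.e. 0.32·0.84·k^(0.32−1) = 0.063, so k_gold = (0.32·0.84/0.063)^(1/0.68) ≈ 8.4450.
y_gold = 0.84·8.4450^0.32 ≈ 1.6626.
c_gold = y_gold − (n+δ)·k_gold = 1.6626 − 0.063·8.4450 ≈ 1.1306.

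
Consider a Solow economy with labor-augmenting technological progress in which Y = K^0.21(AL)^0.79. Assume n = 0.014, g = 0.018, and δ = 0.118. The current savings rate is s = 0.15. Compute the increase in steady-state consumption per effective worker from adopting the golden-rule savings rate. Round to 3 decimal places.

Δc ≈ 0.014

The effective depreciation rate is n + g + δ = 0.014 + 0.018 + 0.118 = 0.15.
Current steady state (s = 0.15): k* = (0.15/0.15)^(1/0.79) ≈ 1.0000, y* = 1.0000^0.21 ≈ 1.0000, c* = (1−0.15)·1.0000 ≈ 0.8500.
Maximizing c = f(k) − (n+g+δ)·k gives f'(k) = n+g+δ, i.e. 0.21·k^(0.21−1) = 0.15, so k_gold = (0.21/0.15)^(1/0.79) ≈ 1.5310.
y_gold = 1.5310^0.21 ≈ 1.0936, c_gold = y_gold − 0.15·k_gold ≈ 0.8639.
Gain: Δc = 0.8639 − 0.8500 ≈ 0.0139.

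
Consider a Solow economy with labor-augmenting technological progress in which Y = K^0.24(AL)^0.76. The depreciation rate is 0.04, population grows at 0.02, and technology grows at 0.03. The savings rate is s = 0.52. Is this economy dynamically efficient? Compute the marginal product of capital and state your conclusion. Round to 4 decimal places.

Break-even investment rate: n + g + δ = 0.02 + 0.03 + 0.04 = 0.09.
Steady-state k*: s·k^0.24 = 0.09·k gives k* = (0.52/0.09)^(1/0.76) ≈ 10.0535.
MPK = 0.24·10.0535^(-0.76) ≈ 0.0415.
MPK < n+g+δ = 0.09, so the economy is dynamically inefficient (over-saving).

dynamically inefficient; MPK ≈ 0.0415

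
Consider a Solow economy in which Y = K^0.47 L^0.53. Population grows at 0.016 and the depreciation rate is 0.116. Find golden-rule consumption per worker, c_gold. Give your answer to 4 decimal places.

The effective depreciation rate is n + δ = 0.016 + 0.116 = 0.132.
Maximizing c = f(k) − (n+δ)·k gives f'(k) = n+δ, i.e. 0.47·k^(0.47−1) = 0.132, so k_gold = (0.47/0.132)^(1/0.53) ≈ 10.9802.
y_gold = 10.9802^0.47 ≈ 3.0838.
c_gold = y_gold − (n+δ)·k_gold = 3.0838 − 0.132·10.9802 ≈ 1.6344.

c_gold ≈ 1.6344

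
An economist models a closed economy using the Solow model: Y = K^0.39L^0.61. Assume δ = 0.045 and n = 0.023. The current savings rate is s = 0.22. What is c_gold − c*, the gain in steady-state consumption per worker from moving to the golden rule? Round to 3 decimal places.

Δc ≈ 0.211

Break-even investment rate: n + δ = 0.023 + 0.045 = 0.068.
Current steady state (s = 0.22): k* = (0.22/0.068)^(1/0.61) ≈ 6.8537, y* = 6.8537^0.39 ≈ 2.1184, c* = (1−0.22)·2.1184 ≈ 1.6524.
Maximizing c = f(k) − (n+δ)·k gives f'(k) = n+δ, i.e. 0.39·k^(0.39−1) = 0.068, so k_gold = (0.39/0.068)^(1/0.61) ≈ 17.5200.
y_gold = 17.5200^0.39 ≈ 3.0548, c_gold = y_gold − 0.068·k_gold ≈ 1.8634.
Gain: Δc = 1.8634 − 1.6524 ≈ 0.2110.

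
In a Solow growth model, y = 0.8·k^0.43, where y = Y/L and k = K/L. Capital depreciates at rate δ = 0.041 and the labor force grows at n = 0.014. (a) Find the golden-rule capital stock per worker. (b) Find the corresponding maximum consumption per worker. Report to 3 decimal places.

(a) k_gold ≈ 24.936; (b) c_gold ≈ 1.818

Capital per worker breaks even when investment replaces (n + δ)·k; here n + δ = 0.055.
Maximizing c = f(k) − (n+δ)·k gives f'(k) = n+δ, i.e. 0.43·0.8·k^(0.43−1) = 0.055, so k_gold = (0.43·0.8/0.055)^(1/0.57) ≈ 24.9365.
y_gold = 0.8·24.9365^0.43 ≈ 3.1895; c_gold = y_gold − 0.055·k_gold ≈ 1.8180.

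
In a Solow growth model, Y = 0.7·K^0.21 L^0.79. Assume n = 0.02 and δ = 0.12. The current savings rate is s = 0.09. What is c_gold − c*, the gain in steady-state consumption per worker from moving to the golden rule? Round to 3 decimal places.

The effective depreciation rate is n + δ = 0.02 + 0.12 = 0.14.
Current steady state (s = 0.09): k* = (0.09·0.7/0.14)^(1/0.79) ≈ 0.3639, y* = 0.7·0.3639^0.21 ≈ 0.5661, c* = (1−0.09)·0.5661 ≈ 0.5152.
Maximizing c = f(k) − (n+δ)·k gives f'(k) = n+δ, i.e. 0.21·0.7·k^(0.21−1) = 0.14, so k_gold = (0.21·0.7/0.14)^(1/0.79) ≈ 1.0637.
y_gold = 0.7·1.0637^0.21 ≈ 0.7091, c_gold = y_gold − 0.14·k_gold ≈ 0.5602.
Gain: Δc = 0.5602 − 0.5152 ≈ 0.0450.

Δc ≈ 0.045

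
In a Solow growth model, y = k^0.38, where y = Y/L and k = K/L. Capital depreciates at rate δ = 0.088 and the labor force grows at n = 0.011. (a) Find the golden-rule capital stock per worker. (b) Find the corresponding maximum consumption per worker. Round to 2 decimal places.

(a) k_gold ≈ 8.75; (b) c_gold ≈ 1.41

n + δ = 0.011 + 0.088 = 0.099.
Golden rule sets MPK = n+δ: 0.38·k^(0.38−1) = 0.099, so k_gold = (0.38/0.099)^(1/0.62) ≈ 8.7534.
y_gold = 8.7534^0.38 ≈ 2.2805; c_gold = y_gold − 0.099·k_gold ≈ 1.4139.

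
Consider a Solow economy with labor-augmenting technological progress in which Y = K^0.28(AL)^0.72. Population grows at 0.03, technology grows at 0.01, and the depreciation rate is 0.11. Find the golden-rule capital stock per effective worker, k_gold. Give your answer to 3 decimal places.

k_gold ≈ 2.379

n + g + δ = 0.03 + 0.01 + 0.11 = 0.15.
At the golden rule the marginal product of capital equals n+g+δ: 0.28·k^(0.28−1) = 0.15. Solving, k_gold = (0.28/0.15)^(1/0.72) ≈ 2.3795.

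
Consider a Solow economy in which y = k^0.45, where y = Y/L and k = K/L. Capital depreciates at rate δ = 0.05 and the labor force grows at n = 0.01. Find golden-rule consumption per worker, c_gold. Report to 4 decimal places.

The effective depreciation rate is n + δ = 0.01 + 0.05 = 0.06.
At the golden rule the marginal product of capital equals n+δ: 0.45·k^(0.45−1) = 0.06. Solving, k_gold = (0.45/0.06)^(1/0.55) ≈ 38.9960.
y_gold = 38.9960^0.45 ≈ 5.1995.
c_gold = y_gold − (n+δ)·k_gold = 5.1995 − 0.06·38.9960 ≈ 2.8597.

c_gold ≈ 2.8597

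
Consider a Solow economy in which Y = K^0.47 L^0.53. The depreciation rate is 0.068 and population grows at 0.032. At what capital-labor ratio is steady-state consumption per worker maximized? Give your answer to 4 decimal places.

k_gold ≈ 18.5400

Break-even investment rate: n + δ = 0.032 + 0.068 = 0.1.
At the golden rule the marginal product of capital equals n+δ: 0.47·k^(0.47−1) = 0.1. Solving, k_gold = (0.47/0.1)^(1/0.53) ≈ 18.5400.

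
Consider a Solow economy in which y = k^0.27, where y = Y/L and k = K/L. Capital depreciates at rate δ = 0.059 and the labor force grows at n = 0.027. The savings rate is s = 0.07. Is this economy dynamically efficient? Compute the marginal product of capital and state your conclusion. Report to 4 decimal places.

dynamically efficient; MPK ≈ 0.3317

The effective depreciation rate is n + δ = 0.027 + 0.059 = 0.086.
Steady-state k*: s·k^0.27 = 0.086·k gives k* = (0.07/0.086)^(1/0.73) ≈ 0.7543.
MPK = 0.27·0.7543^(-0.73) ≈ 0.3317.
MPK > n+δ = 0.086, so the economy is dynamically efficient (under-saving).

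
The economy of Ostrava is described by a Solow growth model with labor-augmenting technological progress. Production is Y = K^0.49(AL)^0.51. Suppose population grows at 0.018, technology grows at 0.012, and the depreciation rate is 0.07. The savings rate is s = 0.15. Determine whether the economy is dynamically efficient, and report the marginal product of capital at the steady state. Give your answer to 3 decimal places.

dynamically efficient; MPK ≈ 0.327

Capital per effective worker breaks even when investment replaces (n + g + δ)·k; here n + g + δ = 0.1.
Steady-state k*: s·k^0.49 = 0.1·k gives k* = (0.15/0.1)^(1/0.51) ≈ 2.2145.
MPK = 0.49·2.2145^(-0.51) ≈ 0.3267.
MPK > n+g+δ = 0.1, so the economy is dynamically efficient (under-saving).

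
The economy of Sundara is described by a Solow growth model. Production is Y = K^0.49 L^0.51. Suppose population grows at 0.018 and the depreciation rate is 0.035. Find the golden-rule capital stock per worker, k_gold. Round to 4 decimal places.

k_gold ≈ 78.3360

Break-even investment rate: n + δ = 0.018 + 0.035 = 0.053.
At the golden rule the marginal product of capital equals n+δ: 0.49·k^(0.49−1) = 0.053. Solving, k_gold = (0.49/0.053)^(1/0.51) ≈ 78.3360.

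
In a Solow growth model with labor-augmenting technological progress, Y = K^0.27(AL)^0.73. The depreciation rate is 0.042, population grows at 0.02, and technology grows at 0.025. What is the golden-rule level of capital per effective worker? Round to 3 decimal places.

n + g + δ = 0.02 + 0.025 + 0.042 = 0.087.
Maximizing c = f(k) − (n+g+δ)·k gives f'(k) = n+g+δ, i.e. 0.27·k^(0.27−1) = 0.087, so k_gold = (0.27/0.087)^(1/0.73) ≈ 4.7180.

k_gold ≈ 4.718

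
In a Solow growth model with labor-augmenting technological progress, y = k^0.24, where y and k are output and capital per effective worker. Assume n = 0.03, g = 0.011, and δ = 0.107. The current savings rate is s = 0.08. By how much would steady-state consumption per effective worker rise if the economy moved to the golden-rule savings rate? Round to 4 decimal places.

Δc ≈ 0.1278

The effective depreciation rate is n + g + δ = 0.03 + 0.011 + 0.107 = 0.148.
Current steady state (s = 0.08): k* = (0.08/0.148)^(1/0.76) ≈ 0.4451, y* = 0.4451^0.24 ≈ 0.8234, c* = (1−0.08)·0.8234 ≈ 0.7576.
At the golden rule the marginal product of capital equals n+g+δ: 0.24·k^(0.24−1) = 0.148. Solving, k_gold = (0.24/0.148)^(1/0.76) ≈ 1.8891.
y_gold = 1.8891^0.24 ≈ 1.1649, c_gold = y_gold − 0.148·k_gold ≈ 0.8853.
Gain: Δc = 0.8853 − 0.7576 ≈ 0.1278.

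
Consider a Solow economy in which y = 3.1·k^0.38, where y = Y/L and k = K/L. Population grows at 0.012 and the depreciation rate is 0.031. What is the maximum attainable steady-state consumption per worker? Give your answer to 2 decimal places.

Capital per worker breaks even when investment replaces (n + δ)·k; here n + δ = 0.043.
Maximizing c = f(k) − (n+δ)·k gives f'(k) = n+δ, i.e. 0.38·3.1·k^(0.38−1) = 0.043, so k_gold = (0.38·3.1/0.043)^(1/0.62) ≈ 208.3692.
y_gold = 3.1·208.3692^0.38 ≈ 23.5786.
c_gold = y_gold − (n+δ)·k_gold = 23.5786 − 0.043·208.3692 ≈ 14.6187.

c_gold ≈ 14.62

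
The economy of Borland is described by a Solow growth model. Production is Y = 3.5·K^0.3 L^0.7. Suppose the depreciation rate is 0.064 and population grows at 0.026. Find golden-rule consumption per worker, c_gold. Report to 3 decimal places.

c_gold ≈ 7.021

n + δ = 0.026 + 0.064 = 0.09.
Golden rule sets MPK = n+δ: 0.3·3.5·k^(0.3−1) = 0.09, so k_gold = (0.3·3.5/0.09)^(1/0.7) ≈ 33.4356.
y_gold = 3.5·33.4356^0.3 ≈ 10.0307.
c_gold = y_gold − (n+δ)·k_gold = 10.0307 − 0.09·33.4356 ≈ 7.0215.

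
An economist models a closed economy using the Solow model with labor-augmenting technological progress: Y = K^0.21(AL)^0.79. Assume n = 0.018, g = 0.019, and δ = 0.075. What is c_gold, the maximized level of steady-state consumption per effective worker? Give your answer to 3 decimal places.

c_gold ≈ 0.934

Break-even investment rate: n + g + δ = 0.018 + 0.019 + 0.075 = 0.112.
Maximizing c = f(k) − (n+g+δ)·k gives f'(k) = n+g+δ, i.e. 0.21·k^(0.21−1) = 0.112, so k_gold = (0.21/0.112)^(1/0.79) ≈ 2.2160.
y_gold = 2.2160^0.21 ≈ 1.1819.
c_gold = y_gold − (n+g+δ)·k_gold = 1.1819 − 0.112·2.2160 ≈ 0.9337.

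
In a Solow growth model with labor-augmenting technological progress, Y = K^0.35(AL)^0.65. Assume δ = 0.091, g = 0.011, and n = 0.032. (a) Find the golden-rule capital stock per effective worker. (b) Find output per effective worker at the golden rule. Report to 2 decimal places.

(a) k_gold ≈ 4.38; (b) y_gold ≈ 1.68

The effective depreciation rate is n + g + δ = 0.032 + 0.011 + 0.091 = 0.134.
Setting f'(k) = n+g+δ gives 0.35·k^(0.35−1) = 0.134, hence k_gold = (0.35/0.134)^(1/0.65) ≈ 4.3801.
y_gold = 4.3801^0.35 ≈ 1.6769.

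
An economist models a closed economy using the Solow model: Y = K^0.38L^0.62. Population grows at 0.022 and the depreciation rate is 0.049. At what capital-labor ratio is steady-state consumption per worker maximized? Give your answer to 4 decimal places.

k_gold ≈ 14.9638

n + δ = 0.022 + 0.049 = 0.071.
Maximizing c = f(k) − (n+δ)·k gives f'(k) = n+δ, i.e. 0.38·k^(0.38−1) = 0.071, so k_gold = (0.38/0.071)^(1/0.62) ≈ 14.9638.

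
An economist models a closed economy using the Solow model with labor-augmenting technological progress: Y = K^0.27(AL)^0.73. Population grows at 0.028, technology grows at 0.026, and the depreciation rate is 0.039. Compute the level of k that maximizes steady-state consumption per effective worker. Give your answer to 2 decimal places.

k_gold ≈ 4.31

n + g + δ = 0.028 + 0.026 + 0.039 = 0.093.
Golden rule sets MPK = n+g+δ: 0.27·k^(0.27−1) = 0.093, so k_gold = (0.27/0.093)^(1/0.73) ≈ 4.3061.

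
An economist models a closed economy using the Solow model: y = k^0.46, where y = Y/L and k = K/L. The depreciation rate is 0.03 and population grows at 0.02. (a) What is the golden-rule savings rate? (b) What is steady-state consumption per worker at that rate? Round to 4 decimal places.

Break-even investment rate: n + δ = 0.02 + 0.03 = 0.05.
For Cobb-Douglas, s_gold equals capital's share: s_gold = 0.46.
Setting f'(k) = n+δ gives 0.46·k^(0.46−1) = 0.05, hence k_gold = (0.46/0.05)^(1/0.54) ≈ 60.9245.
y_gold = 60.9245^0.46 ≈ 6.6222; c_gold = (1−0.46)·y_gold ≈ 3.5760.

(a) s_gold = 0.4600; (b) c_gold ≈ 3.5760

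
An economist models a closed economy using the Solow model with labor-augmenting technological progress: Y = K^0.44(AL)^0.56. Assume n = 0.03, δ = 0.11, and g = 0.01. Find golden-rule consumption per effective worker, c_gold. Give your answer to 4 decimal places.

c_gold ≈ 1.3044

Break-even investment rate: n + g + δ = 0.03 + 0.01 + 0.11 = 0.15.
Maximizing c = f(k) − (n+g+δ)·k gives f'(k) = n+g+δ, i.e. 0.44·k^(0.44−1) = 0.15, so k_gold = (0.44/0.15)^(1/0.56) ≈ 6.8324.
y_gold = 6.8324^0.44 ≈ 2.3292.
c_gold = y_gold − (n+g+δ)·k_gold = 2.3292 − 0.15·6.8324 ≈ 1.3044.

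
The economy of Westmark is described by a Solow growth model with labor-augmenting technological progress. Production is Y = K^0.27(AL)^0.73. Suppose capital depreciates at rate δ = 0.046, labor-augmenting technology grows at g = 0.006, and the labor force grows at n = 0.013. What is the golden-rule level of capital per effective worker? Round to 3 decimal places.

Break-even investment rate: n + g + δ = 0.013 + 0.006 + 0.046 = 0.065.
Setting f'(k) = n+g+δ gives 0.27·k^(0.27−1) = 0.065, hence k_gold = (0.27/0.065)^(1/0.73) ≈ 7.0338.

k_gold ≈ 7.034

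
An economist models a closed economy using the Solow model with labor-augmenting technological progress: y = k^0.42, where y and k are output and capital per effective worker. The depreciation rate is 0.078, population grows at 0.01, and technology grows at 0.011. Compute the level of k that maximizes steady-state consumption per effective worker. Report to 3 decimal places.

k_gold ≈ 12.081

Capital per effective worker breaks even when investment replaces (n + g + δ)·k; here n + g + δ = 0.099.
At the golden rule the marginal product of capital equals n+g+δ: 0.42·k^(0.42−1) = 0.099. Solving, k_gold = (0.42/0.099)^(1/0.58) ≈ 12.0807.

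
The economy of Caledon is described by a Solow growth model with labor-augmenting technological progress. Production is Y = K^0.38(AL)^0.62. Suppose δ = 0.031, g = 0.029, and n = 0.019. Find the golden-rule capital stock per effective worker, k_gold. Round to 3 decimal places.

The effective depreciation rate is n + g + δ = 0.019 + 0.029 + 0.031 = 0.079.
At the golden rule the marginal product of capital equals n+g+δ: 0.38·k^(0.38−1) = 0.079. Solving, k_gold = (0.38/0.079)^(1/0.62) ≈ 12.5966.

k_gold ≈ 12.597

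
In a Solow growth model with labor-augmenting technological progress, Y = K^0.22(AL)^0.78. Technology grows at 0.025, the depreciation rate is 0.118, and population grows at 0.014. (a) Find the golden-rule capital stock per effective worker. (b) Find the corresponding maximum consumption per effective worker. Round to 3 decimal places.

(a) k_gold ≈ 1.541; (b) c_gold ≈ 0.858

Break-even investment rate: n + g + δ = 0.014 + 0.025 + 0.118 = 0.157.
Maximizing c = f(k) − (n+g+δ)·k gives f'(k) = n+g+δ, i.e. 0.22·k^(0.22−1) = 0.157, so k_gold = (0.22/0.157)^(1/0.78) ≈ 1.5412.
y_gold = 1.5412^0.22 ≈ 1.0998; c_gold = y_gold − 0.157·k_gold ≈ 0.8579.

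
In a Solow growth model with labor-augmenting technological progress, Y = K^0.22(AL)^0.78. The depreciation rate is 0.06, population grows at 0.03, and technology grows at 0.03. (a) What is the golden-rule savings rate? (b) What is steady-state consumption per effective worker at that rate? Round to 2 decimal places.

n + g + δ = 0.03 + 0.03 + 0.06 = 0.12.
For Cobb-Douglas, s_gold equals capital's share: s_gold = 0.22.
Setting f'(k) = n+g+δ gives 0.22·k^(0.22−1) = 0.12, hence k_gold = (0.22/0.12)^(1/0.78) ≈ 2.1751.
y_gold = 2.1751^0.22 ≈ 1.1864; c_gold = (1−0.22)·y_gold ≈ 0.9254.

(a) s_gold = 0.22; (b) c_gold ≈ 0.93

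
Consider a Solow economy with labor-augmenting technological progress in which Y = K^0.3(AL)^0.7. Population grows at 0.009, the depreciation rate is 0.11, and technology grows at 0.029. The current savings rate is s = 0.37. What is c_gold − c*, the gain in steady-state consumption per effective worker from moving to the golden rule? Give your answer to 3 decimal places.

Break-even investment rate: n + g + δ = 0.009 + 0.029 + 0.11 = 0.148.
Current steady state (s = 0.37): k* = (0.37/0.148)^(1/0.7) ≈ 3.7024, y* = 3.7024^0.3 ≈ 1.4810, c* = (1−0.37)·1.4810 ≈ 0.9330.
Maximizing c = f(k) − (n+g+δ)·k gives f'(k) = n+g+δ, i.e. 0.3·k^(0.3−1) = 0.148, so k_gold = (0.3/0.148)^(1/0.7) ≈ 2.7439.
y_gold = 2.7439^0.3 ≈ 1.3537, c_gold = y_gold − 0.148·k_gold ≈ 0.9476.
Gain: Δc = 0.9476 − 0.9330 ≈ 0.0146.

Δc ≈ 0.015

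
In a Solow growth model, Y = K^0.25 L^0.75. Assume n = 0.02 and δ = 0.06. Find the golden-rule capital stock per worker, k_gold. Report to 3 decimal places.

The effective depreciation rate is n + δ = 0.02 + 0.06 = 0.08.
Setting f'(k) = n+δ gives 0.25·k^(0.25−1) = 0.08, hence k_gold = (0.25/0.08)^(1/0.75) ≈ 4.5688.

k_gold ≈ 4.569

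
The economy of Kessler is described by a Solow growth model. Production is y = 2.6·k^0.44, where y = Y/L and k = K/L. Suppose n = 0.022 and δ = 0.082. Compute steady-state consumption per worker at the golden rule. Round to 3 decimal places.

c_gold ≈ 9.581

Capital per worker breaks even when investment replaces (n + δ)·k; here n + δ = 0.104.
Golden rule sets MPK = n+δ: 0.44·2.6·k^(0.44−1) = 0.104, so k_gold = (0.44·2.6/0.104)^(1/0.56) ≈ 72.3819.
y_gold = 2.6·72.3819^0.44 ≈ 17.1084.
c_gold = y_gold − (n+δ)·k_gold = 17.1084 − 0.104·72.3819 ≈ 9.5807.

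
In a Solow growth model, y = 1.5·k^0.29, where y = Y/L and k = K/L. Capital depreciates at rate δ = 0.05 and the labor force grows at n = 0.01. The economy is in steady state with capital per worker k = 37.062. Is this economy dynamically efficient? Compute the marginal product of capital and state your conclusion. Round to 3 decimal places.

The effective depreciation rate is n + δ = 0.01 + 0.05 = 0.06.
MPK = 0.29·1.5·k^(0.29−1) = 0.29·1.5·37.062^(-0.71) ≈ 0.0335.
MPK < 0.06, so the economy is dynamically inefficient (over-saving).

dynamically inefficient; MPK ≈ 0.033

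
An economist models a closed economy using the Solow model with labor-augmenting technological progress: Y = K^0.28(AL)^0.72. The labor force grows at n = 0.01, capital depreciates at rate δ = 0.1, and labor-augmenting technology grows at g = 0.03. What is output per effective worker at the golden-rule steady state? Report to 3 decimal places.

Break-even investment rate: n + g + δ = 0.01 + 0.03 + 0.1 = 0.14.
Setting f'(k) = n+g+δ gives 0.28·k^(0.28−1) = 0.14, hence k_gold = (0.28/0.14)^(1/0.72) ≈ 2.6188.
Output: y_gold = k_gold^0.28 = 2.6188^0.28 ≈ 1.3094.

y_gold ≈ 1.309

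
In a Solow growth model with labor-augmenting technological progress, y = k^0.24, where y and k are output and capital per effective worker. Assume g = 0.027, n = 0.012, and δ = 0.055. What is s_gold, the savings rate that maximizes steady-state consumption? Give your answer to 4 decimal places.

Capital per effective worker breaks even when investment replaces (n + g + δ)·k; here n + g + δ = 0.094.
At the golden rule MPK = n+g+δ, and in any Cobb-Douglas steady state s = (n+g+δ)·k/y = MPK·k/y = capital's share 0.24.

s_gold = 0.2400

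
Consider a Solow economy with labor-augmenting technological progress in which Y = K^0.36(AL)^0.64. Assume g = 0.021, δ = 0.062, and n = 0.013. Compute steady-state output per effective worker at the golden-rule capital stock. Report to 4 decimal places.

y_gold ≈ 2.1033

Break-even investment rate: n + g + δ = 0.013 + 0.021 + 0.062 = 0.096.
Golden rule sets MPK = n+g+δ: 0.36·k^(0.36−1) = 0.096, so k_gold = (0.36/0.096)^(1/0.64) ≈ 7.8872.
Output: y_gold = k_gold^0.36 = 7.8872^0.36 ≈ 2.1033.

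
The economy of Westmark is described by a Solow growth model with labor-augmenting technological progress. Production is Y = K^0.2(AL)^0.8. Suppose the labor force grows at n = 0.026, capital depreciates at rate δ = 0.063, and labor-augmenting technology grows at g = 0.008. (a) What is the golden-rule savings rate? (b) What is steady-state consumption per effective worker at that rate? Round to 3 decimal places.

(a) s_gold = 0.200; (b) c_gold ≈ 0.959

The effective depreciation rate is n + g + δ = 0.026 + 0.008 + 0.063 = 0.097.
For Cobb-Douglas, s_gold equals capital's share: s_gold = 0.2.
At the golden rule the marginal product of capital equals n+g+δ: 0.2·k^(0.2−1) = 0.097. Solving, k_gold = (0.2/0.097)^(1/0.8) ≈ 2.4707.
y_gold = 2.4707^0.2 ≈ 1.1983; c_gold = (1−0.2)·y_gold ≈ 0.9586.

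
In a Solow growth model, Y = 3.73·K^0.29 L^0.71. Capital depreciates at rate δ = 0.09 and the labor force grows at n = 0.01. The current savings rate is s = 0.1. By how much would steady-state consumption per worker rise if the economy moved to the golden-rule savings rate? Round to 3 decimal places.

Δc ≈ 1.257

The effective depreciation rate is n + δ = 0.01 + 0.09 = 0.1.
Current steady state (s = 0.1): k* = (0.1·3.73/0.1)^(1/0.71) ≈ 6.3859, y* = 3.73·6.3859^0.29 ≈ 6.3859, c* = (1−0.1)·6.3859 ≈ 5.7473.
At the golden rule the marginal product of capital equals n+δ: 0.29·3.73·k^(0.29−1) = 0.1. Solving, k_gold = (0.29·3.73/0.1)^(1/0.71) ≈ 28.6081.
y_gold = 3.73·28.6081^0.29 ≈ 9.8649, c_gold = y_gold − 0.1·k_gold ≈ 7.0040.
Gain: Δc = 7.0040 − 5.7473 ≈ 1.2567.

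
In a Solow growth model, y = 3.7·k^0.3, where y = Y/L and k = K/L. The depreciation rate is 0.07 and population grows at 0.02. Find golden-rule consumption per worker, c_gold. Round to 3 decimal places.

c_gold ≈ 7.602

The effective depreciation rate is n + δ = 0.02 + 0.07 = 0.09.
Setting f'(k) = n+δ gives 0.3·3.7·k^(0.3−1) = 0.09, hence k_gold = (0.3·3.7/0.09)^(1/0.7) ≈ 36.1982.
y_gold = 3.7·36.1982^0.3 ≈ 10.8594.
c_gold = y_gold − (n+δ)·k_gold = 10.8594 − 0.09·36.1982 ≈ 7.6016.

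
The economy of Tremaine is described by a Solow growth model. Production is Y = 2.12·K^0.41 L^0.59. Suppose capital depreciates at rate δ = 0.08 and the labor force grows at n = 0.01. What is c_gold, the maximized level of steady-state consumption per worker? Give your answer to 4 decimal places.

c_gold ≈ 6.0478

Capital per worker breaks even when investment replaces (n + δ)·k; here n + δ = 0.09.
Golden rule sets MPK = n+δ: 0.41·2.12·k^(0.41−1) = 0.09, so k_gold = (0.41·2.12/0.09)^(1/0.59) ≈ 46.6964.
y_gold = 2.12·46.6964^0.41 ≈ 10.2504.
c_gold = y_gold − (n+δ)·k_gold = 10.2504 − 0.09·46.6964 ≈ 6.0478.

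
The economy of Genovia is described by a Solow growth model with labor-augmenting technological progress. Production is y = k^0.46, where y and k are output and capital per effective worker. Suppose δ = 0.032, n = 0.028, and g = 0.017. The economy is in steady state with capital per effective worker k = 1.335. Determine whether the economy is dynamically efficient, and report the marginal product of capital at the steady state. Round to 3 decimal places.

dynamically efficient; MPK ≈ 0.394

Capital per effective worker breaks even when investment replaces (n + g + δ)·k; here n + g + δ = 0.077.
MPK = 0.46·k^(0.46−1) = 0.46·1.335^(-0.54) ≈ 0.3935.
MPK > 0.077, so the economy is dynamically efficient (under-saving).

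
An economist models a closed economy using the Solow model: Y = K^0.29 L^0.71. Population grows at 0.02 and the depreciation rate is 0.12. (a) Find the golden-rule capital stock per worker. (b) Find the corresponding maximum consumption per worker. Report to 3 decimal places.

(a) k_gold ≈ 2.789; (b) c_gold ≈ 0.956

The effective depreciation rate is n + δ = 0.02 + 0.12 = 0.14.
Golden rule sets MPK = n+δ: 0.29·k^(0.29−1) = 0.14, so k_gold = (0.29/0.14)^(1/0.71) ≈ 2.7890.
y_gold = 2.7890^0.29 ≈ 1.3464; c_gold = y_gold − 0.14·k_gold ≈ 0.9560.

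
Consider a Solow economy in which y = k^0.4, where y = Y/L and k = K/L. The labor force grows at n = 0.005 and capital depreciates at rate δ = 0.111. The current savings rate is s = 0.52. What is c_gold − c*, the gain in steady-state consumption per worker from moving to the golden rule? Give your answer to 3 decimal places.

Δc ≈ 0.064

Capital per worker breaks even when investment replaces (n + δ)·k; here n + δ = 0.116.
Current steady state (s = 0.52): k* = (0.52/0.116)^(1/0.6) ≈ 12.1873, y* = 12.1873^0.4 ≈ 2.7187, c* = (1−0.52)·2.7187 ≈ 1.3050.
Golden rule sets MPK = n+δ: 0.4·k^(0.4−1) = 0.116, so k_gold = (0.4/0.116)^(1/0.6) ≈ 7.8705.
y_gold = 7.8705^0.4 ≈ 2.2825, c_gold = y_gold − 0.116·k_gold ≈ 1.3695.
Gain: Δc = 1.3695 − 1.3050 ≈ 0.0645.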